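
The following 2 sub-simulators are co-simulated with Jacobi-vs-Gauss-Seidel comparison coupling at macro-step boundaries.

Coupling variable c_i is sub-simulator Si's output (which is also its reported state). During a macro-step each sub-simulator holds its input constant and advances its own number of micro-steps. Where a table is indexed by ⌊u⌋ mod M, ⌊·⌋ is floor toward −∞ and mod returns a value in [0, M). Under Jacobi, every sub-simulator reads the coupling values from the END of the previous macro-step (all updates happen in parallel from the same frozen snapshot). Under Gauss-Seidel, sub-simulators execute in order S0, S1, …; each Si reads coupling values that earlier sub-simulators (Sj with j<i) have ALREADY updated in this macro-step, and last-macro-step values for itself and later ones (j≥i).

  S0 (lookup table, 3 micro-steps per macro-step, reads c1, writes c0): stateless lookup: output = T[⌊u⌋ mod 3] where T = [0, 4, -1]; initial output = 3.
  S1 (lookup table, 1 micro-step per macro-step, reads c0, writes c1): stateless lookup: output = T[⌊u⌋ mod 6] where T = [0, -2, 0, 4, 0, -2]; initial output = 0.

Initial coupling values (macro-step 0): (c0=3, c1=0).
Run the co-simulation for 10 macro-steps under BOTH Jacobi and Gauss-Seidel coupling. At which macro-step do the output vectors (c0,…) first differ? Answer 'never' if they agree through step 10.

[Jacobi] macro 1: S0 reads c1=0 → after 3×micro: 0; S1 reads c0=3 → after 1×micro: 4 ⇒ (c0=0, c1=4)
[Jacobi] macro 2: S0 reads c1=4 → after 3×micro: 4; S1 reads c0=0 → after 1×micro: 0 ⇒ (c0=4, c1=0)
[Jacobi] macro 3: S0 reads c1=0 → after 3×micro: 0; S1 reads c0=4 → after 1×micro: 0 ⇒ (c0=0, c1=0)
[Jacobi] macro 4: S0 reads c1=0 → after 3×micro: 0; S1 reads c0=0 → after 1×micro: 0 ⇒ (c0=0, c1=0)
[Jacobi] macro 5: S0 reads c1=0 → after 3×micro: 0; S1 reads c0=0 → after 1×micro: 0 ⇒ (c0=0, c1=0)
[Jacobi] macro 6: S0 reads c1=0 → after 3×micro: 0; S1 reads c0=0 → after 1×micro: 0 ⇒ (c0=0, c1=0)
[Jacobi] macro 7: S0 reads c1=0 → after 3×micro: 0; S1 reads c0=0 → after 1×micro: 0 ⇒ (c0=0, c1=0)
[Jacobi] macro 8: S0 reads c1=0 → after 3×micro: 0; S1 reads c0=0 → after 1×micro: 0 ⇒ (c0=0, c1=0)
[Jacobi] macro 9: S0 reads c1=0 → after 3×micro: 0; S1 reads c0=0 → after 1×micro: 0 ⇒ (c0=0, c1=0)
[Jacobi] macro 10: S0 reads c1=0 → after 3×micro: 0; S1 reads c0=0 → after 1×micro: 0 ⇒ (c0=0, c1=0)
[Gauss-Seidel] macro 1: S0 reads c1=0 → after 3×micro: 0; S1 reads c0=0 → after 1×micro: 0 ⇒ (c0=0, c1=0)
[Gauss-Seidel] macro 2: S0 reads c1=0 → after 3×micro: 0; S1 reads c0=0 → after 1×micro: 0 ⇒ (c0=0, c1=0)
[Gauss-Seidel] macro 3: S0 reads c1=0 → after 3×micro: 0; S1 reads c0=0 → after 1×micro: 0 ⇒ (c0=0, c1=0)
[Gauss-Seidel] macro 4: S0 reads c1=0 → after 3×micro: 0; S1 reads c0=0 → after 1×micro: 0 ⇒ (c0=0, c1=0)
[Gauss-Seidel] macro 5: S0 reads c1=0 → after 3×micro: 0; S1 reads c0=0 → after 1×micro: 0 ⇒ (c0=0, c1=0)
[Gauss-Seidel] macro 6: S0 reads c1=0 → after 3×micro: 0; S1 reads c0=0 → after 1×micro: 0 ⇒ (c0=0, c1=0)
[Gauss-Seidel] macro 7: S0 reads c1=0 → after 3×micro: 0; S1 reads c0=0 → after 1×micro: 0 ⇒ (c0=0, c1=0)
[Gauss-Seidel] macro 8: S0 reads c1=0 → after 3×micro: 0; S1 reads c0=0 → after 1×micro: 0 ⇒ (c0=0, c1=0)
[Gauss-Seidel] macro 9: S0 reads c1=0 → after 3×micro: 0; S1 reads c0=0 → after 1×micro: 0 ⇒ (c0=0, c1=0)
[Gauss-Seidel] macro 10: S0 reads c1=0 → after 3×micro: 0; S1 reads c0=0 → after 1×micro: 0 ⇒ (c0=0, c1=0)

first divergence at macro-step: 1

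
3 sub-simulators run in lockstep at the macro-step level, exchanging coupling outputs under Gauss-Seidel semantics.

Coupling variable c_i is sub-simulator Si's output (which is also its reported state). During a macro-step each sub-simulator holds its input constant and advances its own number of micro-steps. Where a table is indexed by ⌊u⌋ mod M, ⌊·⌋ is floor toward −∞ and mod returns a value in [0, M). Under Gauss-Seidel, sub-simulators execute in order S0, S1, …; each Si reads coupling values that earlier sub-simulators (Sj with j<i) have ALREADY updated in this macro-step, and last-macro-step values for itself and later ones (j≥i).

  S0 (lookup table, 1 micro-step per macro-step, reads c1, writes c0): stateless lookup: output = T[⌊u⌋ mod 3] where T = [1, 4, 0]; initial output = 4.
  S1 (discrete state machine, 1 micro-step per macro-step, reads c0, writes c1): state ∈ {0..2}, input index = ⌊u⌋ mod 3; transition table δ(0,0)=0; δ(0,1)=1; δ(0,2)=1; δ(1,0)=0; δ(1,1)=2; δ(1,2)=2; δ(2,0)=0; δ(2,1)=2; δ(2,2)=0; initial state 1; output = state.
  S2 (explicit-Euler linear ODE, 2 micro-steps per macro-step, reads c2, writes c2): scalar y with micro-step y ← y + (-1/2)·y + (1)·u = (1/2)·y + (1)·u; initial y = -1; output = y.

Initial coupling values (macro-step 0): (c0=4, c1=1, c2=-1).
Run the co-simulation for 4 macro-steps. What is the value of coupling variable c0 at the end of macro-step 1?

macro 1: S0 reads c1=1 → after 1×micro: 4; S1 reads c0=4 → after 1×micro: 2; S2 reads c2=-1 → after 2×micro: -7/4 ⇒ (c0=4, c1=2, c2=-7/4)
macro 2: S0 reads c1=2 → after 1×micro: 0; S1 reads c0=0 → after 1×micro: 0; S2 reads c2=-7/4 → after 2×micro: -49/16 ⇒ (c0=0, c1=0, c2=-49/16)
macro 3: S0 reads c1=0 → after 1×micro: 1; S1 reads c0=1 → after 1×micro: 1; S2 reads c2=-49/16 → after 2×micro: -343/64 ⇒ (c0=1, c1=1, c2=-343/64)
macro 4: S0 reads c1=1 → after 1×micro: 4; S1 reads c0=4 → after 1×micro: 2; S2 reads c2=-343/64 → after 2×micro: -2401/256 ⇒ (c0=4, c1=2, c2=-2401/256)

c0 at macro-step 1 = 4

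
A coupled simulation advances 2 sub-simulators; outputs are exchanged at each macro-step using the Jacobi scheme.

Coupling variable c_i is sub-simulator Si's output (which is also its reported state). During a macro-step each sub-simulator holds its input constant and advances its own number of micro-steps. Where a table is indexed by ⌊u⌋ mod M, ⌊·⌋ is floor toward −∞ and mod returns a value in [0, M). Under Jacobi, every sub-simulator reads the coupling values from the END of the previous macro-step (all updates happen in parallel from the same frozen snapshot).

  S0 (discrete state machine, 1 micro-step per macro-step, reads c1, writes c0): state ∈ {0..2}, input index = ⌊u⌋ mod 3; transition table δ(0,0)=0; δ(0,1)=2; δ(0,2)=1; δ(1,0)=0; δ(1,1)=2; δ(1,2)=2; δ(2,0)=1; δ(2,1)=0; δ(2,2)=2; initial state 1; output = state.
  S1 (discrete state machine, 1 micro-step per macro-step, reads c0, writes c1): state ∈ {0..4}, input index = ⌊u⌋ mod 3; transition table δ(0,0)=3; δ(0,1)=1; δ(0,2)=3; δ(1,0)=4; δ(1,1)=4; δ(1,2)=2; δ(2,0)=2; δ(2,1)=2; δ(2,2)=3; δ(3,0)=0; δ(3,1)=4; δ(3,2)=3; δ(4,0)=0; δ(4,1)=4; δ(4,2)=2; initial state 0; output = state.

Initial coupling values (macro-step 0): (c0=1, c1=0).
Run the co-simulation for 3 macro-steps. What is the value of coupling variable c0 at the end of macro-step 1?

c0 at macro-step 1 = 0

macro 1: S0 reads c1=0 → after 1×micro: 0; S1 reads c0=1 → after 1×micro: 1 ⇒ (c0=0, c1=1)
macro 2: S0 reads c1=1 → after 1×micro: 2; S1 reads c0=0 → after 1×micro: 4 ⇒ (c0=2, c1=4)
macro 3: S0 reads c1=4 → after 1×micro: 0; S1 reads c0=2 → after 1×micro: 2 ⇒ (c0=0, c1=2)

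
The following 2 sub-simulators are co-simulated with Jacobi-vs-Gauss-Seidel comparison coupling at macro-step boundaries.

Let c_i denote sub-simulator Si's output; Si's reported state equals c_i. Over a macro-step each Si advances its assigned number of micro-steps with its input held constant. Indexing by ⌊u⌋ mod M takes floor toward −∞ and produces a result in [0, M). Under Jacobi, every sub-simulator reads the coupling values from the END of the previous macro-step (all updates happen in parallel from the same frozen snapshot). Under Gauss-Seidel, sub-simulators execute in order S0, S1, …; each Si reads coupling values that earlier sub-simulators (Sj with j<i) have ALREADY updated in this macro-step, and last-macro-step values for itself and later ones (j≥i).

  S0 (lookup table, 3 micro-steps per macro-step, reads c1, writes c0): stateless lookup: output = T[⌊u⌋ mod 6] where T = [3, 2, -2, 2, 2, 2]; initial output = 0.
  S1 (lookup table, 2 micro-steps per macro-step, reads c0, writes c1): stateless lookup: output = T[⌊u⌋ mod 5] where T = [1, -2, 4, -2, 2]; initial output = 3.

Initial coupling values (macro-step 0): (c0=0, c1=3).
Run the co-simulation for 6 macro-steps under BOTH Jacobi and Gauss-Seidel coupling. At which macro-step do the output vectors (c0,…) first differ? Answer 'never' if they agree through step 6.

first divergence at macro-step: 1

[Jacobi] macro 1: S0 reads c1=3 → after 3×micro: 2; S1 reads c0=0 → after 2×micro: 1 ⇒ (c0=2, c1=1)
[Jacobi] macro 2: S0 reads c1=1 → after 3×micro: 2; S1 reads c0=2 → after 2×micro: 4 ⇒ (c0=2, c1=4)
[Jacobi] macro 3: S0 reads c1=4 → after 3×micro: 2; S1 reads c0=2 → after 2×micro: 4 ⇒ (c0=2, c1=4)
[Jacobi] macro 4: S0 reads c1=4 → after 3×micro: 2; S1 reads c0=2 → after 2×micro: 4 ⇒ (c0=2, c1=4)
[Jacobi] macro 5: S0 reads c1=4 → after 3×micro: 2; S1 reads c0=2 → after 2×micro: 4 ⇒ (c0=2, c1=4)
[Jacobi] macro 6: S0 reads c1=4 → after 3×micro: 2; S1 reads c0=2 → after 2×micro: 4 ⇒ (c0=2, c1=4)
[Gauss-Seidel] macro 1: S0 reads c1=3 → after 3×micro: 2; S1 reads c0=2 → after 2×micro: 4 ⇒ (c0=2, c1=4)
[Gauss-Seidel] macro 2: S0 reads c1=4 → after 3×micro: 2; S1 reads c0=2 → after 2×micro: 4 ⇒ (c0=2, c1=4)
[Gauss-Seidel] macro 3: S0 reads c1=4 → after 3×micro: 2; S1 reads c0=2 → after 2×micro: 4 ⇒ (c0=2, c1=4)
[Gauss-Seidel] macro 4: S0 reads c1=4 → after 3×micro: 2; S1 reads c0=2 → after 2×micro: 4 ⇒ (c0=2, c1=4)
[Gauss-Seidel] macro 5: S0 reads c1=4 → after 3×micro: 2; S1 reads c0=2 → after 2×micro: 4 ⇒ (c0=2, c1=4)
[Gauss-Seidel] macro 6: S0 reads c1=4 → after 3×micro: 2; S1 reads c0=2 → after 2×micro: 4 ⇒ (c0=2, c1=4)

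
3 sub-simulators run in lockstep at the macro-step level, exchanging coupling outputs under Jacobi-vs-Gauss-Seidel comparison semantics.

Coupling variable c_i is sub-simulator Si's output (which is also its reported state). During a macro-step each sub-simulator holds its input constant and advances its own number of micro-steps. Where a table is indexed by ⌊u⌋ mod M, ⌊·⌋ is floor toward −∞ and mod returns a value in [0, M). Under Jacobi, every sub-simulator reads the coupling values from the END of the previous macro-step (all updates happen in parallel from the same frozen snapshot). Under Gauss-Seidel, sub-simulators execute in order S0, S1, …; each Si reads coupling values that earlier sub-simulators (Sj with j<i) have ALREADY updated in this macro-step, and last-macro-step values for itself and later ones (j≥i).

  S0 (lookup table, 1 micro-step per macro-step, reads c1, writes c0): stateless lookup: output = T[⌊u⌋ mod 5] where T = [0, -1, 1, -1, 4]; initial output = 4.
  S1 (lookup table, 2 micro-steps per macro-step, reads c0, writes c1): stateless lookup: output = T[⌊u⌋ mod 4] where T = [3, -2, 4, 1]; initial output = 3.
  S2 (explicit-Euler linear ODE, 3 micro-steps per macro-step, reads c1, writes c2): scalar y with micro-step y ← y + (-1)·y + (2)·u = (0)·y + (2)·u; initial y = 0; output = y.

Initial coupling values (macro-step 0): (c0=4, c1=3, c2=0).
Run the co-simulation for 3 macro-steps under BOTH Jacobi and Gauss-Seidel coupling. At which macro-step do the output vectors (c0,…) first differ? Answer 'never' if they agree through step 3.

first divergence at macro-step: 1

[Jacobi] macro 1: S0 reads c1=3 → after 1×micro: -1; S1 reads c0=4 → after 2×micro: 3; S2 reads c1=3 → after 3×micro: 6 ⇒ (c0=-1, c1=3, c2=6)
[Jacobi] macro 2: S0 reads c1=3 → after 1×micro: -1; S1 reads c0=-1 → after 2×micro: 1; S2 reads c1=3 → after 3×micro: 6 ⇒ (c0=-1, c1=1, c2=6)
[Jacobi] macro 3: S0 reads c1=1 → after 1×micro: -1; S1 reads c0=-1 → after 2×micro: 1; S2 reads c1=1 → after 3×micro: 2 ⇒ (c0=-1, c1=1, c2=2)
[Gauss-Seidel] macro 1: S0 reads c1=3 → after 1×micro: -1; S1 reads c0=-1 → after 2×micro: 1; S2 reads c1=1 → after 3×micro: 2 ⇒ (c0=-1, c1=1, c2=2)
[Gauss-Seidel] macro 2: S0 reads c1=1 → after 1×micro: -1; S1 reads c0=-1 → after 2×micro: 1; S2 reads c1=1 → after 3×micro: 2 ⇒ (c0=-1, c1=1, c2=2)
[Gauss-Seidel] macro 3: S0 reads c1=1 → after 1×micro: -1; S1 reads c0=-1 → after 2×micro: 1; S2 reads c1=1 → after 3×micro: 2 ⇒ (c0=-1, c1=1, c2=2)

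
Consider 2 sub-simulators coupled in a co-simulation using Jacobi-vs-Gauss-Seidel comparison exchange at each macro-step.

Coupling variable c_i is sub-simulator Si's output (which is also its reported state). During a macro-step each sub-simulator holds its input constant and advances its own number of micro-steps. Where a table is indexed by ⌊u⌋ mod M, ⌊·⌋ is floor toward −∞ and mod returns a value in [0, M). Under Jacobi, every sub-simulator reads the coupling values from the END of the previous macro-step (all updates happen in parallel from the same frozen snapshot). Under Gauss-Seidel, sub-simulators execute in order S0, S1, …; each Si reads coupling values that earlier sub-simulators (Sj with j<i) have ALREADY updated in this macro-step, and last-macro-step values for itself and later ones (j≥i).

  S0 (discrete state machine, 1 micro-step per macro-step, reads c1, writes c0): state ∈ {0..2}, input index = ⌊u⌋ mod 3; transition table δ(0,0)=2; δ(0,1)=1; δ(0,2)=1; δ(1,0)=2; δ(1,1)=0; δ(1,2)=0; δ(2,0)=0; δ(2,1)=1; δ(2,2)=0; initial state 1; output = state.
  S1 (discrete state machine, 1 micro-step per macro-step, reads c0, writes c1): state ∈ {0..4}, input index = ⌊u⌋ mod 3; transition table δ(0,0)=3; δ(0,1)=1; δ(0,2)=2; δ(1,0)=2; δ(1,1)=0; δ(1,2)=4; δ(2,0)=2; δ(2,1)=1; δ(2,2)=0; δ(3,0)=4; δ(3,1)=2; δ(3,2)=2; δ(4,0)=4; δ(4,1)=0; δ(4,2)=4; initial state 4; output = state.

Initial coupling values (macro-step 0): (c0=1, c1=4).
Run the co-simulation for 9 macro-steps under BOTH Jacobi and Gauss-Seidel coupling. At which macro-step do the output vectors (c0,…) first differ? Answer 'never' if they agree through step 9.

first divergence at macro-step: 1

[Jacobi] macro 1: S0 reads c1=4 → after 1×micro: 0; S1 reads c0=1 → after 1×micro: 0 ⇒ (c0=0, c1=0)
[Jacobi] macro 2: S0 reads c1=0 → after 1×micro: 2; S1 reads c0=0 → after 1×micro: 3 ⇒ (c0=2, c1=3)
[Jacobi] macro 3: S0 reads c1=3 → after 1×micro: 0; S1 reads c0=2 → after 1×micro: 2 ⇒ (c0=0, c1=2)
[Jacobi] macro 4: S0 reads c1=2 → after 1×micro: 1; S1 reads c0=0 → after 1×micro: 2 ⇒ (c0=1, c1=2)
[Jacobi] macro 5: S0 reads c1=2 → after 1×micro: 0; S1 reads c0=1 → after 1×micro: 1 ⇒ (c0=0, c1=1)
[Jacobi] macro 6: S0 reads c1=1 → after 1×micro: 1; S1 reads c0=0 → after 1×micro: 2 ⇒ (c0=1, c1=2)
[Jacobi] macro 7: S0 reads c1=2 → after 1×micro: 0; S1 reads c0=1 → after 1×micro: 1 ⇒ (c0=0, c1=1)
[Jacobi] macro 8: S0 reads c1=1 → after 1×micro: 1; S1 reads c0=0 → after 1×micro: 2 ⇒ (c0=1, c1=2)
[Jacobi] macro 9: S0 reads c1=2 → after 1×micro: 0; S1 reads c0=1 → after 1×micro: 1 ⇒ (c0=0, c1=1)
[Gauss-Seidel] macro 1: S0 reads c1=4 → after 1×micro: 0; S1 reads c0=0 → after 1×micro: 4 ⇒ (c0=0, c1=4)
[Gauss-Seidel] macro 2: S0 reads c1=4 → after 1×micro: 1; S1 reads c0=1 → after 1×micro: 0 ⇒ (c0=1, c1=0)
[Gauss-Seidel] macro 3: S0 reads c1=0 → after 1×micro: 2; S1 reads c0=2 → after 1×micro: 2 ⇒ (c0=2, c1=2)
[Gauss-Seidel] macro 4: S0 reads c1=2 → after 1×micro: 0; S1 reads c0=0 → after 1×micro: 2 ⇒ (c0=0, c1=2)
[Gauss-Seidel] macro 5: S0 reads c1=2 → after 1×micro: 1; S1 reads c0=1 → after 1×micro: 1 ⇒ (c0=1, c1=1)
[Gauss-Seidel] macro 6: S0 reads c1=1 → after 1×micro: 0; S1 reads c0=0 → after 1×micro: 2 ⇒ (c0=0, c1=2)
[Gauss-Seidel] macro 7: S0 reads c1=2 → after 1×micro: 1; S1 reads c0=1 → after 1×micro: 1 ⇒ (c0=1, c1=1)
[Gauss-Seidel] macro 8: S0 reads c1=1 → after 1×micro: 0; S1 reads c0=0 → after 1×micro: 2 ⇒ (c0=0, c1=2)
[Gauss-Seidel] macro 9: S0 reads c1=2 → after 1×micro: 1; S1 reads c0=1 → after 1×micro: 1 ⇒ (c0=1, c1=1)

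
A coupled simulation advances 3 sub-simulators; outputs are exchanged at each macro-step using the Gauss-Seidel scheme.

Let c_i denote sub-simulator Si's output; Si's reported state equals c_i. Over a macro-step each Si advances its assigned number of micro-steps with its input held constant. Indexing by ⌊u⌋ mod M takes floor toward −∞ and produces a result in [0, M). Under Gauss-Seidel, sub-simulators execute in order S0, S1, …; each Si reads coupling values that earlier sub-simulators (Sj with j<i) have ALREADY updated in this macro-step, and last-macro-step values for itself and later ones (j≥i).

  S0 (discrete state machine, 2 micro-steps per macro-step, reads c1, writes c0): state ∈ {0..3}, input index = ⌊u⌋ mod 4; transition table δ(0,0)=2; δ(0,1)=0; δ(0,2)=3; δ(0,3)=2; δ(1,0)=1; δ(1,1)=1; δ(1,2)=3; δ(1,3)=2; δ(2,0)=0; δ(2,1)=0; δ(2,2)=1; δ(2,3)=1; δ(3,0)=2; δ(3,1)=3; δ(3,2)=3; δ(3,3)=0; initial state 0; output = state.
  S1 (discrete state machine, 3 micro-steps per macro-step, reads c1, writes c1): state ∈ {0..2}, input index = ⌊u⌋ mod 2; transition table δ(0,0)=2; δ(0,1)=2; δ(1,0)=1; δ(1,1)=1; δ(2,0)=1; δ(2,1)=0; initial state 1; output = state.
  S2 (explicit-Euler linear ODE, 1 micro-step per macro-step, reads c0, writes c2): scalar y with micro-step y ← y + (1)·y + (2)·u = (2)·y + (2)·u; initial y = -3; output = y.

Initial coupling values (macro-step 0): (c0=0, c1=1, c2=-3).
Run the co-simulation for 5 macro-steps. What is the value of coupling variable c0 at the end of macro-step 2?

c0 at macro-step 2 = 0

macro 1: S0 reads c1=1 → after 2×micro: 0; S1 reads c1=1 → after 3×micro: 1; S2 reads c0=0 → after 1×micro: -6 ⇒ (c0=0, c1=1, c2=-6)
macro 2: S0 reads c1=1 → after 2×micro: 0; S1 reads c1=1 → after 3×micro: 1; S2 reads c0=0 → after 1×micro: -12 ⇒ (c0=0, c1=1, c2=-12)
macro 3: S0 reads c1=1 → after 2×micro: 0; S1 reads c1=1 → after 3×micro: 1; S2 reads c0=0 → after 1×micro: -24 ⇒ (c0=0, c1=1, c2=-24)
macro 4: S0 reads c1=1 → after 2×micro: 0; S1 reads c1=1 → after 3×micro: 1; S2 reads c0=0 → after 1×micro: -48 ⇒ (c0=0, c1=1, c2=-48)
macro 5: S0 reads c1=1 → after 2×micro: 0; S1 reads c1=1 → after 3×micro: 1; S2 reads c0=0 → after 1×micro: -96 ⇒ (c0=0, c1=1, c2=-96)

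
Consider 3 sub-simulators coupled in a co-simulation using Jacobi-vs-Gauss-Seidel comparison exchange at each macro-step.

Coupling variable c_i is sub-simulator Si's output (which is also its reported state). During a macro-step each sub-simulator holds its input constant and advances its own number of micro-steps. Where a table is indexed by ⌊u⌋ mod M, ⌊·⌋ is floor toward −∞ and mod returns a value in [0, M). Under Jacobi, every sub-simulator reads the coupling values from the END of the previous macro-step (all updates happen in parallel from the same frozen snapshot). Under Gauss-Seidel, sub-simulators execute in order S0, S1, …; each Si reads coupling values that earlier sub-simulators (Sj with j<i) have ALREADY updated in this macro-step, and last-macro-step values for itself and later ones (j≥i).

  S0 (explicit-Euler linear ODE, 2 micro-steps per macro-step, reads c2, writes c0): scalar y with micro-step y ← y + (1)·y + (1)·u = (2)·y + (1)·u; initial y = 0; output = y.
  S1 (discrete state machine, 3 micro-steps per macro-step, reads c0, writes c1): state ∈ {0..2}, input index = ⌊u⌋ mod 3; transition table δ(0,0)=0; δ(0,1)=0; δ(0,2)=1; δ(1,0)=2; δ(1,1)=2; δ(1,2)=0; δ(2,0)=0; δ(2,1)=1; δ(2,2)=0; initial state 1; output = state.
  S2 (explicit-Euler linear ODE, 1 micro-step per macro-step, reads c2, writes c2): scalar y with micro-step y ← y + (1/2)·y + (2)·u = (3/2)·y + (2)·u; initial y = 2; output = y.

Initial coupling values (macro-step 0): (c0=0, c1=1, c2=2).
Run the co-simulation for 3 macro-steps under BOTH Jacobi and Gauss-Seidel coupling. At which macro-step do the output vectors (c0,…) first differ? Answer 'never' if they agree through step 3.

[Jacobi] macro 1: S0 reads c2=2 → after 2×micro: 6; S1 reads c0=0 → after 3×micro: 0; S2 reads c2=2 → after 1×micro: 7 ⇒ (c0=6, c1=0, c2=7)
[Jacobi] macro 2: S0 reads c2=7 → after 2×micro: 45; S1 reads c0=6 → after 3×micro: 0; S2 reads c2=7 → after 1×micro: 49/2 ⇒ (c0=45, c1=0, c2=49/2)
[Jacobi] macro 3: S0 reads c2=49/2 → after 2×micro: 507/2; S1 reads c0=45 → after 3×micro: 0; S2 reads c2=49/2 → after 1×micro: 343/4 ⇒ (c0=507/2, c1=0, c2=343/4)
[Gauss-Seidel] macro 1: S0 reads c2=2 → after 2×micro: 6; S1 reads c0=6 → after 3×micro: 0; S2 reads c2=2 → after 1×micro: 7 ⇒ (c0=6, c1=0, c2=7)
[Gauss-Seidel] macro 2: S0 reads c2=7 → after 2×micro: 45; S1 reads c0=45 → after 3×micro: 0; S2 reads c2=7 → after 1×micro: 49/2 ⇒ (c0=45, c1=0, c2=49/2)
[Gauss-Seidel] macro 3: S0 reads c2=49/2 → after 2×micro: 507/2; S1 reads c0=507/2 → after 3×micro: 0; S2 reads c2=49/2 → after 1×micro: 343/4 ⇒ (c0=507/2, c1=0, c2=343/4)

first divergence at macro-step: never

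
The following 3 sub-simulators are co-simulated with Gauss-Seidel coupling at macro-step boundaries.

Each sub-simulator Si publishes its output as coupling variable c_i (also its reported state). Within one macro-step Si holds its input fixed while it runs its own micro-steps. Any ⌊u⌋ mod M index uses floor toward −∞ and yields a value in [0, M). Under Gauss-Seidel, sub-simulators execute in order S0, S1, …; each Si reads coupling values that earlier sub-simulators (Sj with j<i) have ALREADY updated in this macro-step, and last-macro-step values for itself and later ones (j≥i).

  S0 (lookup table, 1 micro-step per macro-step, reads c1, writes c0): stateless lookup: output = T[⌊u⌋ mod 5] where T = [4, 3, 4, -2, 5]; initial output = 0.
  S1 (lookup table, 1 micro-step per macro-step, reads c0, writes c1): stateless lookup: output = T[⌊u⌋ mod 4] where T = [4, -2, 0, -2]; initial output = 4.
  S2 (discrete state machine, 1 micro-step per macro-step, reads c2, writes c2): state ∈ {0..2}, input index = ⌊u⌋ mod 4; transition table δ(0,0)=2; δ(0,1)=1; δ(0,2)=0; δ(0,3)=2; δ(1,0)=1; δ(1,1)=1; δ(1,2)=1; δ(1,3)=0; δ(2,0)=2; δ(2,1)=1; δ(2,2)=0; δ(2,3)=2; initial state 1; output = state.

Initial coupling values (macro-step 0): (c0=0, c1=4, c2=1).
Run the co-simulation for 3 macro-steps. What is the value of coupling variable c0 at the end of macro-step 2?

macro 1: S0 reads c1=4 → after 1×micro: 5; S1 reads c0=5 → after 1×micro: -2; S2 reads c2=1 → after 1×micro: 1 ⇒ (c0=5, c1=-2, c2=1)
macro 2: S0 reads c1=-2 → after 1×micro: -2; S1 reads c0=-2 → after 1×micro: 0; S2 reads c2=1 → after 1×micro: 1 ⇒ (c0=-2, c1=0, c2=1)
macro 3: S0 reads c1=0 → after 1×micro: 4; S1 reads c0=4 → after 1×micro: 4; S2 reads c2=1 → after 1×micro: 1 ⇒ (c0=4, c1=4, c2=1)

c0 at macro-step 2 = -2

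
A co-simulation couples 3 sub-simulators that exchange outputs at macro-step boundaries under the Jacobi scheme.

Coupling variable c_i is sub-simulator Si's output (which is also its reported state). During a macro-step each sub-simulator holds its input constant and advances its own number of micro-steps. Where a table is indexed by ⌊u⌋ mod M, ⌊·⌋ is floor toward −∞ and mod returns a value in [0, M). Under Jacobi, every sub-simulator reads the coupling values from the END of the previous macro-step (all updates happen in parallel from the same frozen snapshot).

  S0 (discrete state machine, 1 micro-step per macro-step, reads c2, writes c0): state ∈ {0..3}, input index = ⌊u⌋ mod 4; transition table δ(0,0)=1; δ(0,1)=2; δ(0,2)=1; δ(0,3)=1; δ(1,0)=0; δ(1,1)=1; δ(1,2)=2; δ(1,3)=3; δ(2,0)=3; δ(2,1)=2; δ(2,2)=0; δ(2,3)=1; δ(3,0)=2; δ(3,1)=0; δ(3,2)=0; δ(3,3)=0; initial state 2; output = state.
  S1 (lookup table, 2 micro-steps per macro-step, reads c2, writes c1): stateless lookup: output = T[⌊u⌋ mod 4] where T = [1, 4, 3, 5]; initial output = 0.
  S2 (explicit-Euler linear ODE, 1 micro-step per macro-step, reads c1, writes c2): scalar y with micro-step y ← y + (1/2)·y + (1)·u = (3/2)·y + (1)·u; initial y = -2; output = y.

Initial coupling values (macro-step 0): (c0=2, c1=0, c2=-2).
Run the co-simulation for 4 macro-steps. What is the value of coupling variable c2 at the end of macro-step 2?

macro 1: S0 reads c2=-2 → after 1×micro: 0; S1 reads c2=-2 → after 2×micro: 3; S2 reads c1=0 → after 1×micro: -3 ⇒ (c0=0, c1=3, c2=-3)
macro 2: S0 reads c2=-3 → after 1×micro: 2; S1 reads c2=-3 → after 2×micro: 4; S2 reads c1=3 → after 1×micro: -3/2 ⇒ (c0=2, c1=4, c2=-3/2)
macro 3: S0 reads c2=-3/2 → after 1×micro: 0; S1 reads c2=-3/2 → after 2×micro: 3; S2 reads c1=4 → after 1×micro: 7/4 ⇒ (c0=0, c1=3, c2=7/4)
macro 4: S0 reads c2=7/4 → after 1×micro: 2; S1 reads c2=7/4 → after 2×micro: 4; S2 reads c1=3 → after 1×micro: 45/8 ⇒ (c0=2, c1=4, c2=45/8)

c2 at macro-step 2 = -3/2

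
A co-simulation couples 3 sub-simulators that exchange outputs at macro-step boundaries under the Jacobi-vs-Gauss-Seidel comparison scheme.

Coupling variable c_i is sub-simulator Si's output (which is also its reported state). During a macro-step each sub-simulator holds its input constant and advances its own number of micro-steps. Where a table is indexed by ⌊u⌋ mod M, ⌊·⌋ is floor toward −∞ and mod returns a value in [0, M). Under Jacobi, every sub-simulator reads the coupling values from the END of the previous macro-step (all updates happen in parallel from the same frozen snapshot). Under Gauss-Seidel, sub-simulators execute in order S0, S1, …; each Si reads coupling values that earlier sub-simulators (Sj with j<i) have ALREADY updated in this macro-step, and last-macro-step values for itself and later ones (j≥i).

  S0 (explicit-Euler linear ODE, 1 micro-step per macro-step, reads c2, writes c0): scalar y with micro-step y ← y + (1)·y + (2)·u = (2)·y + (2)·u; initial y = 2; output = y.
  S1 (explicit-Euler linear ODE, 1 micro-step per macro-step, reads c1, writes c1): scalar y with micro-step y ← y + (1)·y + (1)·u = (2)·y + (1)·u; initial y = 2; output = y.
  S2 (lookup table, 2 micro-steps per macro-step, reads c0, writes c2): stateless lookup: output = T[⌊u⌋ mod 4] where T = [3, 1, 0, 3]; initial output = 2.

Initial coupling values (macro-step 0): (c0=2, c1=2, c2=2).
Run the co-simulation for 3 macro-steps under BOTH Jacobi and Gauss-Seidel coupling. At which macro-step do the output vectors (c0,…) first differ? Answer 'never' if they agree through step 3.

first divergence at macro-step: 1

[Jacobi] macro 1: S0 reads c2=2 → after 1×micro: 8; S1 reads c1=2 → after 1×micro: 6; S2 reads c0=2 → after 2×micro: 0 ⇒ (c0=8, c1=6, c2=0)
[Jacobi] macro 2: S0 reads c2=0 → after 1×micro: 16; S1 reads c1=6 → after 1×micro: 18; S2 reads c0=8 → after 2×micro: 3 ⇒ (c0=16, c1=18, c2=3)
[Jacobi] macro 3: S0 reads c2=3 → after 1×micro: 38; S1 reads c1=18 → after 1×micro: 54; S2 reads c0=16 → after 2×micro: 3 ⇒ (c0=38, c1=54, c2=3)
[Gauss-Seidel] macro 1: S0 reads c2=2 → after 1×micro: 8; S1 reads c1=2 → after 1×micro: 6; S2 reads c0=8 → after 2×micro: 3 ⇒ (c0=8, c1=6, c2=3)
[Gauss-Seidel] macro 2: S0 reads c2=3 → after 1×micro: 22; S1 reads c1=6 → after 1×micro: 18; S2 reads c0=22 → after 2×micro: 0 ⇒ (c0=22, c1=18, c2=0)
[Gauss-Seidel] macro 3: S0 reads c2=0 → after 1×micro: 44; S1 reads c1=18 → after 1×micro: 54; S2 reads c0=44 → after 2×micro: 3 ⇒ (c0=44, c1=54, c2=3)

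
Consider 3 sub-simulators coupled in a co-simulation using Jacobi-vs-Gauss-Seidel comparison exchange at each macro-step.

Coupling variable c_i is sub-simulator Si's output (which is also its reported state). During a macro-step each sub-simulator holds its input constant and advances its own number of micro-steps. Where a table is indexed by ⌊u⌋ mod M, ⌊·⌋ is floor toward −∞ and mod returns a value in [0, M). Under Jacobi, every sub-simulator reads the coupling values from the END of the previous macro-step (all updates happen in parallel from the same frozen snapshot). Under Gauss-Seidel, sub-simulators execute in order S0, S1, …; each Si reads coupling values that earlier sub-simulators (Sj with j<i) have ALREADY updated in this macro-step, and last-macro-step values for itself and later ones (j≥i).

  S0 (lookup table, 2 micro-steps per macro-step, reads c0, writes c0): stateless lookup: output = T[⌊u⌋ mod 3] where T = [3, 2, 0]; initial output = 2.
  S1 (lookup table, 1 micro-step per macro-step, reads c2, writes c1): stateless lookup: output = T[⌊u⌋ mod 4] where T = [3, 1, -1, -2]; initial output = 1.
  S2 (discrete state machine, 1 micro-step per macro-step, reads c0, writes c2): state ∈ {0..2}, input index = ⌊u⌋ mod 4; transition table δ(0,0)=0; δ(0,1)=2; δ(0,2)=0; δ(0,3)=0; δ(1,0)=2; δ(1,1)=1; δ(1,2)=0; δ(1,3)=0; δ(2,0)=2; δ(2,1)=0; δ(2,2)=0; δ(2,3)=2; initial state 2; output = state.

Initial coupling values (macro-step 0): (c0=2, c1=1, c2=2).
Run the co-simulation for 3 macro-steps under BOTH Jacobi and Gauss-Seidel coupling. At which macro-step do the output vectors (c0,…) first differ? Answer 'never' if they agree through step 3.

[Jacobi] macro 1: S0 reads c0=2 → after 2×micro: 0; S1 reads c2=2 → after 1×micro: -1; S2 reads c0=2 → after 1×micro: 0 ⇒ (c0=0, c1=-1, c2=0)
[Jacobi] macro 2: S0 reads c0=0 → after 2×micro: 3; S1 reads c2=0 → after 1×micro: 3; S2 reads c0=0 → after 1×micro: 0 ⇒ (c0=3, c1=3, c2=0)
[Jacobi] macro 3: S0 reads c0=3 → after 2×micro: 3; S1 reads c2=0 → after 1×micro: 3; S2 reads c0=3 → after 1×micro: 0 ⇒ (c0=3, c1=3, c2=0)
[Gauss-Seidel] macro 1: S0 reads c0=2 → after 2×micro: 0; S1 reads c2=2 → after 1×micro: -1; S2 reads c0=0 → after 1×micro: 2 ⇒ (c0=0, c1=-1, c2=2)
[Gauss-Seidel] macro 2: S0 reads c0=0 → after 2×micro: 3; S1 reads c2=2 → after 1×micro: -1; S2 reads c0=3 → after 1×micro: 2 ⇒ (c0=3, c1=-1, c2=2)
[Gauss-Seidel] macro 3: S0 reads c0=3 → after 2×micro: 3; S1 reads c2=2 → after 1×micro: -1; S2 reads c0=3 → after 1×micro: 2 ⇒ (c0=3, c1=-1, c2=2)

first divergence at macro-step: 1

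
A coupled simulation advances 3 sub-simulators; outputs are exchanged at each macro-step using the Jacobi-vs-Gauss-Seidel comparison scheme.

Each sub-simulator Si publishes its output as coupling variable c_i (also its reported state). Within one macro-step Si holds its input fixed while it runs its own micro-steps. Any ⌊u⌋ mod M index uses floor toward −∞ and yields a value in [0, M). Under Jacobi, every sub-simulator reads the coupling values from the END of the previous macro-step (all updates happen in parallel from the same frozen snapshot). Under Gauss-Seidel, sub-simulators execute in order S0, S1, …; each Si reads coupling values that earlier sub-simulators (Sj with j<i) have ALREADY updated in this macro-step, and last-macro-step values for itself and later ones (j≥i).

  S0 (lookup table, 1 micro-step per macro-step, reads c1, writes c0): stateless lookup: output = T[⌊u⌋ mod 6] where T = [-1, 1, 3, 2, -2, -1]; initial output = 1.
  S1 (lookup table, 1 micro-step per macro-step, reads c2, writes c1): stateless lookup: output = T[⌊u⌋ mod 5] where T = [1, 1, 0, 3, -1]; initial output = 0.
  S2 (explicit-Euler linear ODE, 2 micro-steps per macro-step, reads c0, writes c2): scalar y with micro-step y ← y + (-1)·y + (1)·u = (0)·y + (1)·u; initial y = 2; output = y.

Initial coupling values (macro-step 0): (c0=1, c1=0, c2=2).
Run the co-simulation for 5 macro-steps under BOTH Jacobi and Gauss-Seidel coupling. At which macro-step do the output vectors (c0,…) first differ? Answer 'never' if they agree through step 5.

first divergence at macro-step: 1

[Jacobi] macro 1: S0 reads c1=0 → after 1×micro: -1; S1 reads c2=2 → after 1×micro: 0; S2 reads c0=1 → after 2×micro: 1 ⇒ (c0=-1, c1=0, c2=1)
[Jacobi] macro 2: S0 reads c1=0 → after 1×micro: -1; S1 reads c2=1 → after 1×micro: 1; S2 reads c0=-1 → after 2×micro: -1 ⇒ (c0=-1, c1=1, c2=-1)
[Jacobi] macro 3: S0 reads c1=1 → after 1×micro: 1; S1 reads c2=-1 → after 1×micro: -1; S2 reads c0=-1 → after 2×micro: -1 ⇒ (c0=1, c1=-1, c2=-1)
[Jacobi] macro 4: S0 reads c1=-1 → after 1×micro: -1; S1 reads c2=-1 → after 1×micro: -1; S2 reads c0=1 → after 2×micro: 1 ⇒ (c0=-1, c1=-1, c2=1)
[Jacobi] macro 5: S0 reads c1=-1 → after 1×micro: -1; S1 reads c2=1 → after 1×micro: 1; S2 reads c0=-1 → after 2×micro: -1 ⇒ (c0=-1, c1=1, c2=-1)
[Gauss-Seidel] macro 1: S0 reads c1=0 → after 1×micro: -1; S1 reads c2=2 → after 1×micro: 0; S2 reads c0=-1 → after 2×micro: -1 ⇒ (c0=-1, c1=0, c2=-1)
[Gauss-Seidel] macro 2: S0 reads c1=0 → after 1×micro: -1; S1 reads c2=-1 → after 1×micro: -1; S2 reads c0=-1 → after 2×micro: -1 ⇒ (c0=-1, c1=-1, c2=-1)
[Gauss-Seidel] macro 3: S0 reads c1=-1 → after 1×micro: -1; S1 reads c2=-1 → after 1×micro: -1; S2 reads c0=-1 → after 2×micro: -1 ⇒ (c0=-1, c1=-1, c2=-1)
[Gauss-Seidel] macro 4: S0 reads c1=-1 → after 1×micro: -1; S1 reads c2=-1 → after 1×micro: -1; S2 reads c0=-1 → after 2×micro: -1 ⇒ (c0=-1, c1=-1, c2=-1)
[Gauss-Seidel] macro 5: S0 reads c1=-1 → after 1×micro: -1; S1 reads c2=-1 → after 1×micro: -1; S2 reads c0=-1 → after 2×micro: -1 ⇒ (c0=-1, c1=-1, c2=-1)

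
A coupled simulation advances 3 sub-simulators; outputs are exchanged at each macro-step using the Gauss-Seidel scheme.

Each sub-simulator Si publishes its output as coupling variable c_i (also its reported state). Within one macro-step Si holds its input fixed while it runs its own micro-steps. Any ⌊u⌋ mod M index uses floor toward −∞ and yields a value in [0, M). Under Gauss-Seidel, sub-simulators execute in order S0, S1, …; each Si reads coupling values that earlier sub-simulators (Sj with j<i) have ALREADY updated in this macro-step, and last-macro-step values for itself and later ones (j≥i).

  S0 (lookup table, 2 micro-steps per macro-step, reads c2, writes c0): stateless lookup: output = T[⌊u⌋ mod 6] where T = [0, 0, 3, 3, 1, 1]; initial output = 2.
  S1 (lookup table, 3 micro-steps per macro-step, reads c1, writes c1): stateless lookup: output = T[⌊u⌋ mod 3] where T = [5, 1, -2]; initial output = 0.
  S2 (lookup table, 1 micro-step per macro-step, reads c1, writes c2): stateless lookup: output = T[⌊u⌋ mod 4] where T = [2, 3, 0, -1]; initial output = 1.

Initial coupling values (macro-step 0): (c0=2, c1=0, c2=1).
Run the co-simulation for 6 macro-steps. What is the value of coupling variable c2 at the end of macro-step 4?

macro 1: S0 reads c2=1 → after 2×micro: 0; S1 reads c1=0 → after 3×micro: 5; S2 reads c1=5 → after 1×micro: 3 ⇒ (c0=0, c1=5, c2=3)
macro 2: S0 reads c2=3 → after 2×micro: 3; S1 reads c1=5 → after 3×micro: -2; S2 reads c1=-2 → after 1×micro: 0 ⇒ (c0=3, c1=-2, c2=0)
macro 3: S0 reads c2=0 → after 2×micro: 0; S1 reads c1=-2 → after 3×micro: 1; S2 reads c1=1 → after 1×micro: 3 ⇒ (c0=0, c1=1, c2=3)
macro 4: S0 reads c2=3 → after 2×micro: 3; S1 reads c1=1 → after 3×micro: 1; S2 reads c1=1 → after 1×micro: 3 ⇒ (c0=3, c1=1, c2=3)
macro 5: S0 reads c2=3 → after 2×micro: 3; S1 reads c1=1 → after 3×micro: 1; S2 reads c1=1 → after 1×micro: 3 ⇒ (c0=3, c1=1, c2=3)
macro 6: S0 reads c2=3 → after 2×micro: 3; S1 reads c1=1 → after 3×micro: 1; S2 reads c1=1 → after 1×micro: 3 ⇒ (c0=3, c1=1, c2=3)

c2 at macro-step 4 = 3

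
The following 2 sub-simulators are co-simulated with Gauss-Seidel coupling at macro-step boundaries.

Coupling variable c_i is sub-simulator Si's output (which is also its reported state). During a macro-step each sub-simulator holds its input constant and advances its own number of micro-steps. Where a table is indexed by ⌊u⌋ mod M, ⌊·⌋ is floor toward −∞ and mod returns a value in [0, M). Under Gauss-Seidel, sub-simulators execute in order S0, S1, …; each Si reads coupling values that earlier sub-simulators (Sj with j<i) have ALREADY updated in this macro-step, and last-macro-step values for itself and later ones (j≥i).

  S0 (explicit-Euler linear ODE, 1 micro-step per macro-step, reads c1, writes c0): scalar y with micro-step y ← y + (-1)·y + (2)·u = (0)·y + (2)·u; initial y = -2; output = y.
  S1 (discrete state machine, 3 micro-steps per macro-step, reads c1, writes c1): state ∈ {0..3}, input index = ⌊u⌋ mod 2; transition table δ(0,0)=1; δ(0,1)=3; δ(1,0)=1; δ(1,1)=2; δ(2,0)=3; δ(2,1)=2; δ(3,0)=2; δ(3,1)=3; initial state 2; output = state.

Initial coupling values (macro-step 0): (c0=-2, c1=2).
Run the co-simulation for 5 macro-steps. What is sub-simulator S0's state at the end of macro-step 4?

S0 state at macro-step 4 = 6

macro 1: S0 reads c1=2 → after 1×micro: 4; S1 reads c1=2 → after 3×micro: 3 ⇒ (c0=4, c1=3)
macro 2: S0 reads c1=3 → after 1×micro: 6; S1 reads c1=3 → after 3×micro: 3 ⇒ (c0=6, c1=3)
macro 3: S0 reads c1=3 → after 1×micro: 6; S1 reads c1=3 → after 3×micro: 3 ⇒ (c0=6, c1=3)
macro 4: S0 reads c1=3 → after 1×micro: 6; S1 reads c1=3 → after 3×micro: 3 ⇒ (c0=6, c1=3)
macro 5: S0 reads c1=3 → after 1×micro: 6; S1 reads c1=3 → after 3×micro: 3 ⇒ (c0=6, c1=3)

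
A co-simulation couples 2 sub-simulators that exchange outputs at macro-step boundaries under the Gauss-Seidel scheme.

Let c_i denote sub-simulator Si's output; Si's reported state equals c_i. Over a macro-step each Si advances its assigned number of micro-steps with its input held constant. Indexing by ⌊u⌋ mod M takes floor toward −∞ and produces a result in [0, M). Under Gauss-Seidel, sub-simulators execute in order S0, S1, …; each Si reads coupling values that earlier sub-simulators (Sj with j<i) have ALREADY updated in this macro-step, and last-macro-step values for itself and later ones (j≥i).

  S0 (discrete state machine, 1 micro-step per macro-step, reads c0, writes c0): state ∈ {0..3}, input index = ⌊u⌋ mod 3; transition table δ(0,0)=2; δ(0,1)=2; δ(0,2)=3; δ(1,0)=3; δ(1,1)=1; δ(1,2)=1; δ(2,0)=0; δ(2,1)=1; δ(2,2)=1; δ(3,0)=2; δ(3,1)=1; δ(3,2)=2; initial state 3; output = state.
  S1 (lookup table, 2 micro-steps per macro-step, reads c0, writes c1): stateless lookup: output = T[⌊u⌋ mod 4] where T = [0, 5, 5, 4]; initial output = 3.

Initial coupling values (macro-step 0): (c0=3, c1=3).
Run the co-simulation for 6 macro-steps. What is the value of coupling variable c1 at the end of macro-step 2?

c1 at macro-step 2 = 5

macro 1: S0 reads c0=3 → after 1×micro: 2; S1 reads c0=2 → after 2×micro: 5 ⇒ (c0=2, c1=5)
macro 2: S0 reads c0=2 → after 1×micro: 1; S1 reads c0=1 → after 2×micro: 5 ⇒ (c0=1, c1=5)
macro 3: S0 reads c0=1 → after 1×micro: 1; S1 reads c0=1 → after 2×micro: 5 ⇒ (c0=1, c1=5)
macro 4: S0 reads c0=1 → after 1×micro: 1; S1 reads c0=1 → after 2×micro: 5 ⇒ (c0=1, c1=5)
macro 5: S0 reads c0=1 → after 1×micro: 1; S1 reads c0=1 → after 2×micro: 5 ⇒ (c0=1, c1=5)
macro 6: S0 reads c0=1 → after 1×micro: 1; S1 reads c0=1 → after 2×micro: 5 ⇒ (c0=1, c1=5)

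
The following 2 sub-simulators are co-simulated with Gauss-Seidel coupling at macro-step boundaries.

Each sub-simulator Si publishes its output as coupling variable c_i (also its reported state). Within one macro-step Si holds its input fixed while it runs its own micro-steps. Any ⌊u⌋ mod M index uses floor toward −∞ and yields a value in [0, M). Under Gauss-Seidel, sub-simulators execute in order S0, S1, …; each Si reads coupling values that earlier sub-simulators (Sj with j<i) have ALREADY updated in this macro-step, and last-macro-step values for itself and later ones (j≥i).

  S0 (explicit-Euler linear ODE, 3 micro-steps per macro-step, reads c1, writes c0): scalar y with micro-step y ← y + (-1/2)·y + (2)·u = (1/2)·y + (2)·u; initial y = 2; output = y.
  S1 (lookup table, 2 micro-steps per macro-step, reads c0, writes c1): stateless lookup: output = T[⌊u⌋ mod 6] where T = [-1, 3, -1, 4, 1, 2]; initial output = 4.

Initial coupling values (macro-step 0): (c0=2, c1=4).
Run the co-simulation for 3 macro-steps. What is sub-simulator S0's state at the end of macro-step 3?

macro 1: S0 reads c1=4 → after 3×micro: 57/4; S1 reads c0=57/4 → after 2×micro: -1 ⇒ (c0=57/4, c1=-1)
macro 2: S0 reads c1=-1 → after 3×micro: -55/32; S1 reads c0=-55/32 → after 2×micro: 1 ⇒ (c0=-55/32, c1=1)
macro 3: S0 reads c1=1 → after 3×micro: 841/256; S1 reads c0=841/256 → after 2×micro: 4 ⇒ (c0=841/256, c1=4)

S0 state at macro-step 3 = 841/256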